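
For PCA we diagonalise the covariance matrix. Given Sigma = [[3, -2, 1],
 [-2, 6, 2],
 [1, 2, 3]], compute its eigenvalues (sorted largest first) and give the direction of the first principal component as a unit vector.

Step 1 — characteristic polynomial p(λ) = det(λI - Sigma) = λ³ - tr·λ² + c_1·λ - det, where tr = trace, c_1 = sum of the principal 2×2 minors, det = det(Sigma):
  tr = 3 + 6 + 3 = 12,
  c_1 = (3·6 - (-2)²) + (3·3 - (1)²) + (6·3 - (2)²) = 14 + 8 + 14 = 36,
  det = 3·(6·3 - (2)²) - (-2)·((-2)·3 - (2)·(1)) + (1)·((-2)·(2) - 6·(1)) = 3·(14) - (-2)·(-8) + (1)·(-10) = 16.
  So p(λ) = λ³ - 12λ² + 36λ - 16.
Step 2 — look for an integer root (rational root theorem: any rational root is an integer divisor of 16). Testing λ = 4:
  p(4) = 64 - 192 + 144 - 16 = 0  ✓
  Dividing out (λ - 4): p(λ) = (λ - 4)(λ² - 8λ + 4).
Step 3 — remaining eigenvalues from the quadratic λ² - 8λ + 4 = 0:
  Δ = 8² - 4·4 = 64 - 16 = 48,  λ = (8 ± √48)/2 = (8 ± 6.9282)/2 ≈ 7.4641 or 0.5359.
  Sorted: λ_1 = 7.4641,  λ_2 = 4,  λ_3 = 0.5359  (check: sum = 12 = tr ✓).

Step 4 — unit eigenvector for λ_1 ≈ 7.4641: v spans the null space of (Sigma - λ_1 I), whose rows are
  r_1 = (-4.4641, -2, 1),  r_2 = (-2, -1.4641, 2),  r_3 = (1, 2, -4.4641).
  v is orthogonal to every row, so take v ∝ r_1 × r_2 = ((-2)·(2) - (1)·(-1.4641), (1)·(-2) - (-4.4641)·(2), (-4.4641)·(-1.4641) - (-2)·(-2)) ≈ (-2.5359, 6.9282, 2.5359).
  Rescale (multiply by -1 so the first nonzero entry is positive): u = (2.5359, -6.9282, -2.5359).
  ||u|| = √((2.5359)² + (-6.9282)² + (-2.5359)²) = √(60.8616) ≈ 7.8014,  v_1 = u/||u|| ≈ (0.3251, -0.8881, -0.3251) (||v_1|| = 1).

λ_1 = 7.4641,  λ_2 = 4,  λ_3 = 0.5359;  v_1 ≈ (0.3251, -0.8881, -0.3251)


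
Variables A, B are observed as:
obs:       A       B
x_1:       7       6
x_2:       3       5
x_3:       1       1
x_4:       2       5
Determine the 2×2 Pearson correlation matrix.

Step 1 — column means:
  mean(A) = (7 + 3 + 1 + 2) / 4 = 13/4 = 3.25
  mean(B) = (6 + 5 + 1 + 5) / 4 = 17/4 = 4.25

Step 2 — sample variances and covariances s[i,j] = (1/(n-1)) · Σ_k (x_{k,i} - mean_i) · (x_{k,j} - mean_j), with n-1 = 3:
  s[A,A] = ((3.75)·(3.75) + (-0.25)·(-0.25) + (-2.25)·(-2.25) + (-1.25)·(-1.25)) / 3 = 20.75/3 = 6.9167
  s[A,B] = ((3.75)·(1.75) + (-0.25)·(0.75) + (-2.25)·(-3.25) + (-1.25)·(0.75)) / 3 = 12.75/3 = 4.25
  s[B,B] = ((1.75)·(1.75) + (0.75)·(0.75) + (-3.25)·(-3.25) + (0.75)·(0.75)) / 3 = 14.75/3 = 4.9167
  Sample standard deviations s_i = √(s[i,i]):
  s(A) = √(6.9167) = 2.63
  s(B) = √(4.9167) = 2.2174

Step 3 — r_{ij} = s_{ij} / (s_i · s_j):
  r[A,A] = 1 (diagonal).
  r[A,B] = 4.25 / (2.63 · 2.2174) = 4.25 / 5.8315 = 0.7288
  r[B,B] = 1 (diagonal).

R is symmetric with unit diagonal. Assembling:

R = [[1, 0.7288],
 [0.7288, 1]]


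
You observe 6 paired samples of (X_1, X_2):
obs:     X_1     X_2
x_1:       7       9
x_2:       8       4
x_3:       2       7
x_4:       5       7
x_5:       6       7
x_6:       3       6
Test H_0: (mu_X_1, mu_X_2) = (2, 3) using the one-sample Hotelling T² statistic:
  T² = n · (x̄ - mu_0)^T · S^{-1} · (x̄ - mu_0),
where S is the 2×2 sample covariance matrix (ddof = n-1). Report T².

Step 1 — sample mean vector:
  mean(X_1) = (7 + 8 + 2 + 5 + 6 + 3) / 6 = 31/6 = 5.1667
  mean(X_2) = (9 + 4 + 7 + 7 + 7 + 6) / 6 = 40/6 = 6.6667
  x̄ = (5.1667, 6.6667),  deviation x̄ - mu_0 = (5.1667, 6.6667) - (2, 3) = (3.1667, 3.6667).

Step 2 — sample covariance matrix, S[i,j] = (1/(n-1)) · Σ_k (x_{k,i} - mean_i) · (x_{k,j} - mean_j), divisor n-1 = 5:
  S[X_1,X_1] = ((1.8333)·(1.8333) + (2.8333)·(2.8333) + (-3.1667)·(-3.1667) + (-0.1667)·(-0.1667) + (0.8333)·(0.8333) + (-2.1667)·(-2.1667)) / 5 = 26.8333/5 = 5.3667
  S[X_1,X_2] = ((1.8333)·(2.3333) + (2.8333)·(-2.6667) + (-3.1667)·(0.3333) + (-0.1667)·(0.3333) + (0.8333)·(0.3333) + (-2.1667)·(-0.6667)) / 5 = -2.6667/5 = -0.5333
  S[X_2,X_2] = ((2.3333)·(2.3333) + (-2.6667)·(-2.6667) + (0.3333)·(0.3333) + (0.3333)·(0.3333) + (0.3333)·(0.3333) + (-0.6667)·(-0.6667)) / 5 = 13.3333/5 = 2.6667
  S = [[5.3667, -0.5333],
 [-0.5333, 2.6667]].

Step 3 — invert S. det(S) = 5.3667·2.6667 - (-0.5333)² = 14.0267.
  S^{-1} = (1/det) · [[d, -b], [-b, a]] = [[0.1901, 0.038],
 [0.038, 0.3826]].

Step 4 — quadratic form (x̄ - mu_0)^T · S^{-1} · (x̄ - mu_0):
  S^{-1} · (x̄ - mu_0) = (0.7414, 1.5233),
  (x̄ - mu_0)^T · [...] = (3.1667)·(0.7414) + (3.6667)·(1.5233) = 7.9333.

Step 5 — scale by n: T² = 6 · 7.9333 = 47.5998.

T² ≈ 47.5998


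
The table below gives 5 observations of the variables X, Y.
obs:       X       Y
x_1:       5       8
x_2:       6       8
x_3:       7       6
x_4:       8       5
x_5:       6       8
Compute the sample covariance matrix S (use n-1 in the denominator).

Step 1 — column means:
  mean(X) = (5 + 6 + 7 + 8 + 6) / 5 = 32/5 = 6.4
  mean(Y) = (8 + 8 + 6 + 5 + 8) / 5 = 35/5 = 7

Step 2 — sample covariance S[i,j] = (1/(n-1)) · Σ_k (x_{k,i} - mean_i) · (x_{k,j} - mean_j), with n-1 = 4.
  S[X,X] = ((-1.4)·(-1.4) + (-0.4)·(-0.4) + (0.6)·(0.6) + (1.6)·(1.6) + (-0.4)·(-0.4)) / 4 = 5.2/4 = 1.3
  S[X,Y] = ((-1.4)·(1) + (-0.4)·(1) + (0.6)·(-1) + (1.6)·(-2) + (-0.4)·(1)) / 4 = -6/4 = -1.5
  S[Y,Y] = ((1)·(1) + (1)·(1) + (-1)·(-1) + (-2)·(-2) + (1)·(1)) / 4 = 8/4 = 2

S is symmetric (S[j,i] = S[i,j]). Assembling:

S = [[1.3, -1.5],
 [-1.5, 2]]


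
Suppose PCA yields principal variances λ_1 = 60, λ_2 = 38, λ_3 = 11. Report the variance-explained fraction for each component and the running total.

Step 1 — total variance = trace(Sigma) = Σ λ_i = 60 + 38 + 11 = 109.

Step 2 — fraction explained by component i = λ_i / Σ λ:
  PC1: 60/109 = 0.5505
  PC2: 38/109 = 0.3486
  PC3: 11/109 = 0.1009

Step 3 — cumulative fraction after k components = (λ_1 + ... + λ_k) / Σ λ:
  k = 1: 60/109 = 0.5505
  k = 2: (60 + 38)/109 = 98/109 = 0.8991
  k = 3: (60 + 38 + 11)/109 = 109/109 = 1

Summary (fraction, with percent):

explained: PC1 0.5505 (55.05%), PC2 0.3486 (34.86%), PC3 0.1009 (10.09%);  cumulative: 0.5505, 0.8991, 1


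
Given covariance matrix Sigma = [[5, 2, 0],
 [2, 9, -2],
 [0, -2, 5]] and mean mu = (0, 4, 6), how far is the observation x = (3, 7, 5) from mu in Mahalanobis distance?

Step 1 — centre the observation: (x - mu) = (3, 3, -1).

Step 2 — invert Sigma (cofactor / det for 3×3, or solve directly):
  Sigma^{-1} = [[0.2216, -0.0541, -0.0216],
 [-0.0541, 0.1351, 0.0541],
 [-0.0216, 0.0541, 0.2216]].

Step 3 — form the quadratic (x - mu)^T · Sigma^{-1} · (x - mu):
  Sigma^{-1} · (x - mu) = (0.5243, 0.1892, -0.1243).
  (x - mu)^T · [Sigma^{-1} · (x - mu)] = (3)·(0.5243) + (3)·(0.1892) + (-1)·(-0.1243) = 2.2649.

Step 4 — take square root: d = √(2.2649) ≈ 1.5049.

d(x, mu) = √(2.2649) ≈ 1.5049


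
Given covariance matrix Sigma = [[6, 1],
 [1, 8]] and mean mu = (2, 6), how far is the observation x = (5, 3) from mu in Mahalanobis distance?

Step 1 — centre the observation: (x - mu) = (3, -3).

Step 2 — invert Sigma. det(Sigma) = 6·8 - (1)² = 47.
  Sigma^{-1} = (1/det) · [[d, -b], [-b, a]] = [[0.1702, -0.0213],
 [-0.0213, 0.1277]].

Step 3 — form the quadratic (x - mu)^T · Sigma^{-1} · (x - mu):
  Sigma^{-1} · (x - mu) = (0.5745, -0.4468).
  (x - mu)^T · [Sigma^{-1} · (x - mu)] = (3)·(0.5745) + (-3)·(-0.4468) = 3.0638.

Step 4 — take square root: d = √(3.0638) ≈ 1.7504.

d(x, mu) = √(3.0638) ≈ 1.7504


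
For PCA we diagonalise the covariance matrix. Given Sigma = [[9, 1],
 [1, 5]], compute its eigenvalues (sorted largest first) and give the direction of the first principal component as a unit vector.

Step 1 — characteristic polynomial of 2×2 Sigma:
  det(Sigma - λI) = λ² - trace · λ + det = 0.
  trace = 9 + 5 = 14, det = 9·5 - (1)² = 44.
Step 2 — discriminant:
  Δ = trace² - 4·det = 196 - 176 = 20.
Step 3 — eigenvalues:
  λ = (trace ± √Δ)/2 = (14 ± 4.4721)/2,
  λ_1 = 9.2361,  λ_2 = 4.7639.

Step 4 — unit eigenvector for λ_1: solve (Sigma - λ_1 I)v = 0. First row:
  (9 - 9.2361)·v_x + (1)·v_y = 0, i.e. (-0.2361)·v_x + (1)·v_y = 0,
  so v ∝ (b, λ_1 - a) = (1, 0.2361) = u.
  ||u|| = √((1)² + (0.2361)²) = √(1.0557) ≈ 1.0275,
  v_1 = u/||u|| ≈ (0.9732, 0.2298) (||v_1|| = 1).

λ_1 = 9.2361,  λ_2 = 4.7639;  v_1 ≈ (0.9732, 0.2298)


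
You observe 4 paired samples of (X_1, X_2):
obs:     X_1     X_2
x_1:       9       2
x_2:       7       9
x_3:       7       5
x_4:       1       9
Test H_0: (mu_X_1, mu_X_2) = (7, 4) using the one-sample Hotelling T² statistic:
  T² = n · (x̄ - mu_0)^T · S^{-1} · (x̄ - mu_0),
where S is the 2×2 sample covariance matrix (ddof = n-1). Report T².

Step 1 — sample mean vector:
  mean(X_1) = (9 + 7 + 7 + 1) / 4 = 24/4 = 6
  mean(X_2) = (2 + 9 + 5 + 9) / 4 = 25/4 = 6.25
  x̄ = (6, 6.25),  deviation x̄ - mu_0 = (6, 6.25) - (7, 4) = (-1, 2.25).

Step 2 — sample covariance matrix, S[i,j] = (1/(n-1)) · Σ_k (x_{k,i} - mean_i) · (x_{k,j} - mean_j), divisor n-1 = 3:
  S[X_1,X_1] = ((3)·(3) + (1)·(1) + (1)·(1) + (-5)·(-5)) / 3 = 36/3 = 12
  S[X_1,X_2] = ((3)·(-4.25) + (1)·(2.75) + (1)·(-1.25) + (-5)·(2.75)) / 3 = -25/3 = -8.3333
  S[X_2,X_2] = ((-4.25)·(-4.25) + (2.75)·(2.75) + (-1.25)·(-1.25) + (2.75)·(2.75)) / 3 = 34.75/3 = 11.5833
  S = [[12, -8.3333],
 [-8.3333, 11.5833]].

Step 3 — invert S. det(S) = 12·11.5833 - (-8.3333)² = 69.5556.
  S^{-1} = (1/det) · [[d, -b], [-b, a]] = [[0.1665, 0.1198],
 [0.1198, 0.1725]].

Step 4 — quadratic form (x̄ - mu_0)^T · S^{-1} · (x̄ - mu_0):
  S^{-1} · (x̄ - mu_0) = (0.103, 0.2684),
  (x̄ - mu_0)^T · [...] = (-1)·(0.103) + (2.25)·(0.2684) = 0.5008.

Step 5 — scale by n: T² = 4 · 0.5008 = 2.0032.

T² ≈ 2.0032


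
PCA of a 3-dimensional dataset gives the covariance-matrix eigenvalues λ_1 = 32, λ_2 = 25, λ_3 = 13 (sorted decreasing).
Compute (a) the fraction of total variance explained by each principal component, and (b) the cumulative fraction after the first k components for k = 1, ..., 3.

Step 1 — total variance = trace(Sigma) = Σ λ_i = 32 + 25 + 13 = 70.

Step 2 — fraction explained by component i = λ_i / Σ λ:
  PC1: 32/70 = 0.4571
  PC2: 25/70 = 0.3571
  PC3: 13/70 = 0.1857

Step 3 — cumulative fraction after k components = (λ_1 + ... + λ_k) / Σ λ:
  k = 1: 32/70 = 0.4571
  k = 2: (32 + 25)/70 = 57/70 = 0.8143
  k = 3: (32 + 25 + 13)/70 = 70/70 = 1

Summary (fraction, with percent):

explained: PC1 0.4571 (45.71%), PC2 0.3571 (35.71%), PC3 0.1857 (18.57%);  cumulative: 0.4571, 0.8143, 1


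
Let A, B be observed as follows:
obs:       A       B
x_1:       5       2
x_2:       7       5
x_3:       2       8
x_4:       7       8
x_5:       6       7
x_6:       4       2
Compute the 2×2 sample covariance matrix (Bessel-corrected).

Step 1 — column means:
  mean(A) = (5 + 7 + 2 + 7 + 6 + 4) / 6 = 31/6 = 5.1667
  mean(B) = (2 + 5 + 8 + 8 + 7 + 2) / 6 = 32/6 = 5.3333

Step 2 — sample covariance S[i,j] = (1/(n-1)) · Σ_k (x_{k,i} - mean_i) · (x_{k,j} - mean_j), with n-1 = 5.
  S[A,A] = ((-0.1667)·(-0.1667) + (1.8333)·(1.8333) + (-3.1667)·(-3.1667) + (1.8333)·(1.8333) + (0.8333)·(0.8333) + (-1.1667)·(-1.1667)) / 5 = 18.8333/5 = 3.7667
  S[A,B] = ((-0.1667)·(-3.3333) + (1.8333)·(-0.3333) + (-3.1667)·(2.6667) + (1.8333)·(2.6667) + (0.8333)·(1.6667) + (-1.1667)·(-3.3333)) / 5 = 1.6667/5 = 0.3333
  S[B,B] = ((-3.3333)·(-3.3333) + (-0.3333)·(-0.3333) + (2.6667)·(2.6667) + (2.6667)·(2.6667) + (1.6667)·(1.6667) + (-3.3333)·(-3.3333)) / 5 = 39.3333/5 = 7.8667

S is symmetric (S[j,i] = S[i,j]). Assembling:

S = [[3.7667, 0.3333],
 [0.3333, 7.8667]]


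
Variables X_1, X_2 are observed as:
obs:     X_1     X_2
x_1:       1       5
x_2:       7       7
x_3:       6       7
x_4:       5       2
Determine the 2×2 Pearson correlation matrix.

Step 1 — column means:
  mean(X_1) = (1 + 7 + 6 + 5) / 4 = 19/4 = 4.75
  mean(X_2) = (5 + 7 + 7 + 2) / 4 = 21/4 = 5.25

Step 2 — sample variances and covariances s[i,j] = (1/(n-1)) · Σ_k (x_{k,i} - mean_i) · (x_{k,j} - mean_j), with n-1 = 3:
  s[X_1,X_1] = ((-3.75)·(-3.75) + (2.25)·(2.25) + (1.25)·(1.25) + (0.25)·(0.25)) / 3 = 20.75/3 = 6.9167
  s[X_1,X_2] = ((-3.75)·(-0.25) + (2.25)·(1.75) + (1.25)·(1.75) + (0.25)·(-3.25)) / 3 = 6.25/3 = 2.0833
  s[X_2,X_2] = ((-0.25)·(-0.25) + (1.75)·(1.75) + (1.75)·(1.75) + (-3.25)·(-3.25)) / 3 = 16.75/3 = 5.5833
  Sample standard deviations s_i = √(s[i,i]):
  s(X_1) = √(6.9167) = 2.63
  s(X_2) = √(5.5833) = 2.3629

Step 3 — r_{ij} = s_{ij} / (s_i · s_j):
  r[X_1,X_1] = 1 (diagonal).
  r[X_1,X_2] = 2.0833 / (2.63 · 2.3629) = 2.0833 / 6.2143 = 0.3352
  r[X_2,X_2] = 1 (diagonal).

R is symmetric with unit diagonal. Assembling:

R = [[1, 0.3352],
 [0.3352, 1]]


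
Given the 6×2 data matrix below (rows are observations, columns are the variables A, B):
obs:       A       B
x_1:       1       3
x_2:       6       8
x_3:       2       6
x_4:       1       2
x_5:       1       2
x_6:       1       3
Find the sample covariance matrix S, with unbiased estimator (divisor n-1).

Step 1 — column means:
  mean(A) = (1 + 6 + 2 + 1 + 1 + 1) / 6 = 12/6 = 2
  mean(B) = (3 + 8 + 6 + 2 + 2 + 3) / 6 = 24/6 = 4

Step 2 — sample covariance S[i,j] = (1/(n-1)) · Σ_k (x_{k,i} - mean_i) · (x_{k,j} - mean_j), with n-1 = 5.
  S[A,A] = ((-1)·(-1) + (4)·(4) + (0)·(0) + (-1)·(-1) + (-1)·(-1) + (-1)·(-1)) / 5 = 20/5 = 4
  S[A,B] = ((-1)·(-1) + (4)·(4) + (0)·(2) + (-1)·(-2) + (-1)·(-2) + (-1)·(-1)) / 5 = 22/5 = 4.4
  S[B,B] = ((-1)·(-1) + (4)·(4) + (2)·(2) + (-2)·(-2) + (-2)·(-2) + (-1)·(-1)) / 5 = 30/5 = 6

S is symmetric (S[j,i] = S[i,j]). Assembling:

S = [[4, 4.4],
 [4.4, 6]]


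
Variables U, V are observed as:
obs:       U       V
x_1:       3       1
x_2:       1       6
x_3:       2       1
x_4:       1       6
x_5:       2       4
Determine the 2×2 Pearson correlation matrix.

Step 1 — column means:
  mean(U) = (3 + 1 + 2 + 1 + 2) / 5 = 9/5 = 1.8
  mean(V) = (1 + 6 + 1 + 6 + 4) / 5 = 18/5 = 3.6

Step 2 — sample variances and covariances s[i,j] = (1/(n-1)) · Σ_k (x_{k,i} - mean_i) · (x_{k,j} - mean_j), with n-1 = 4:
  s[U,U] = ((1.2)·(1.2) + (-0.8)·(-0.8) + (0.2)·(0.2) + (-0.8)·(-0.8) + (0.2)·(0.2)) / 4 = 2.8/4 = 0.7
  s[U,V] = ((1.2)·(-2.6) + (-0.8)·(2.4) + (0.2)·(-2.6) + (-0.8)·(2.4) + (0.2)·(0.4)) / 4 = -7.4/4 = -1.85
  s[V,V] = ((-2.6)·(-2.6) + (2.4)·(2.4) + (-2.6)·(-2.6) + (2.4)·(2.4) + (0.4)·(0.4)) / 4 = 25.2/4 = 6.3
  Sample standard deviations s_i = √(s[i,i]):
  s(U) = √(0.7) = 0.8367
  s(V) = √(6.3) = 2.51

Step 3 — r_{ij} = s_{ij} / (s_i · s_j):
  r[U,U] = 1 (diagonal).
  r[U,V] = -1.85 / (0.8367 · 2.51) = -1.85 / 2.1 = -0.881
  r[V,V] = 1 (diagonal).

R is symmetric with unit diagonal. Assembling:

R = [[1, -0.881],
 [-0.881, 1]]


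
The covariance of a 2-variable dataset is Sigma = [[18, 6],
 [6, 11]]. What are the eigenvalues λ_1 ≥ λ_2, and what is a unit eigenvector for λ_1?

Step 1 — characteristic polynomial of 2×2 Sigma:
  det(Sigma - λI) = λ² - trace · λ + det = 0.
  trace = 18 + 11 = 29, det = 18·11 - (6)² = 162.
Step 2 — discriminant:
  Δ = trace² - 4·det = 841 - 648 = 193.
Step 3 — eigenvalues:
  λ = (trace ± √Δ)/2 = (29 ± 13.8924)/2,
  λ_1 = 21.4462,  λ_2 = 7.5538.

Step 4 — unit eigenvector for λ_1: solve (Sigma - λ_1 I)v = 0. First row:
  (18 - 21.4462)·v_x + (6)·v_y = 0, i.e. (-3.4462)·v_x + (6)·v_y = 0,
  so v ∝ (b, λ_1 - a) = (6, 3.4462) = u.
  ||u|| = √((6)² + (3.4462)²) = √(47.8764) ≈ 6.9193,
  v_1 = u/||u|| ≈ (0.8671, 0.4981) (||v_1|| = 1).

λ_1 = 21.4462,  λ_2 = 7.5538;  v_1 ≈ (0.8671, 0.4981)


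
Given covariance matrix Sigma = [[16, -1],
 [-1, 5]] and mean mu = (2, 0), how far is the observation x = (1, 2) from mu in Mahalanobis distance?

Step 1 — centre the observation: (x - mu) = (-1, 2).

Step 2 — invert Sigma. det(Sigma) = 16·5 - (-1)² = 79.
  Sigma^{-1} = (1/det) · [[d, -b], [-b, a]] = [[0.0633, 0.0127],
 [0.0127, 0.2025]].

Step 3 — form the quadratic (x - mu)^T · Sigma^{-1} · (x - mu):
  Sigma^{-1} · (x - mu) = (-0.038, 0.3924).
  (x - mu)^T · [Sigma^{-1} · (x - mu)] = (-1)·(-0.038) + (2)·(0.3924) = 0.8228.

Step 4 — take square root: d = √(0.8228) ≈ 0.9071.

d(x, mu) = √(0.8228) ≈ 0.9071


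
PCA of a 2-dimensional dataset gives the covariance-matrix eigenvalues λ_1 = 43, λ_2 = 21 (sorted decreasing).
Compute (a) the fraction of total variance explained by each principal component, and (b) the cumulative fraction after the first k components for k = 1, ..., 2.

Step 1 — total variance = trace(Sigma) = Σ λ_i = 43 + 21 = 64.

Step 2 — fraction explained by component i = λ_i / Σ λ:
  PC1: 43/64 = 0.6719
  PC2: 21/64 = 0.3281

Step 3 — cumulative fraction after k components = (λ_1 + ... + λ_k) / Σ λ:
  k = 1: 43/64 = 0.6719
  k = 2: (43 + 21)/64 = 64/64 = 1

Summary (fraction, with percent):

explained: PC1 0.6719 (67.19%), PC2 0.3281 (32.81%);  cumulative: 0.6719, 1


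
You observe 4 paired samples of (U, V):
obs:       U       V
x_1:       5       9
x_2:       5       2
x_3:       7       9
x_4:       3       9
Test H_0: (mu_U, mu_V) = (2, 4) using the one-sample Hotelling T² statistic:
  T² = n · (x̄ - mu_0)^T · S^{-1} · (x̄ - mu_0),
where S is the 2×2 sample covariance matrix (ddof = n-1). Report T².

Step 1 — sample mean vector:
  mean(U) = (5 + 5 + 7 + 3) / 4 = 20/4 = 5
  mean(V) = (9 + 2 + 9 + 9) / 4 = 29/4 = 7.25
  x̄ = (5, 7.25),  deviation x̄ - mu_0 = (5, 7.25) - (2, 4) = (3, 3.25).

Step 2 — sample covariance matrix, S[i,j] = (1/(n-1)) · Σ_k (x_{k,i} - mean_i) · (x_{k,j} - mean_j), divisor n-1 = 3:
  S[U,U] = ((0)·(0) + (0)·(0) + (2)·(2) + (-2)·(-2)) / 3 = 8/3 = 2.6667
  S[U,V] = ((0)·(1.75) + (0)·(-5.25) + (2)·(1.75) + (-2)·(1.75)) / 3 = 0/3 = 0
  S[V,V] = ((1.75)·(1.75) + (-5.25)·(-5.25) + (1.75)·(1.75) + (1.75)·(1.75)) / 3 = 36.75/3 = 12.25
  S = [[2.6667, 0],
 [0, 12.25]].

Step 3 — invert S. det(S) = 2.6667·12.25 - (0)² = 32.6667.
  S^{-1} = (1/det) · [[d, -b], [-b, a]] = [[0.375, 0],
 [0, 0.0816]].

Step 4 — quadratic form (x̄ - mu_0)^T · S^{-1} · (x̄ - mu_0):
  S^{-1} · (x̄ - mu_0) = (1.125, 0.2653),
  (x̄ - mu_0)^T · [...] = (3)·(1.125) + (3.25)·(0.2653) = 4.2372.

Step 5 — scale by n: T² = 4 · 4.2372 = 16.949.

T² ≈ 16.949


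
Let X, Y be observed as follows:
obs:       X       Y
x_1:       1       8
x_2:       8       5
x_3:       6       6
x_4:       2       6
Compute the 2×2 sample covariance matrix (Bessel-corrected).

Step 1 — column means:
  mean(X) = (1 + 8 + 6 + 2) / 4 = 17/4 = 4.25
  mean(Y) = (8 + 5 + 6 + 6) / 4 = 25/4 = 6.25

Step 2 — sample covariance S[i,j] = (1/(n-1)) · Σ_k (x_{k,i} - mean_i) · (x_{k,j} - mean_j), with n-1 = 3.
  S[X,X] = ((-3.25)·(-3.25) + (3.75)·(3.75) + (1.75)·(1.75) + (-2.25)·(-2.25)) / 3 = 32.75/3 = 10.9167
  S[X,Y] = ((-3.25)·(1.75) + (3.75)·(-1.25) + (1.75)·(-0.25) + (-2.25)·(-0.25)) / 3 = -10.25/3 = -3.4167
  S[Y,Y] = ((1.75)·(1.75) + (-1.25)·(-1.25) + (-0.25)·(-0.25) + (-0.25)·(-0.25)) / 3 = 4.75/3 = 1.5833

S is symmetric (S[j,i] = S[i,j]). Assembling:

S = [[10.9167, -3.4167],
 [-3.4167, 1.5833]]


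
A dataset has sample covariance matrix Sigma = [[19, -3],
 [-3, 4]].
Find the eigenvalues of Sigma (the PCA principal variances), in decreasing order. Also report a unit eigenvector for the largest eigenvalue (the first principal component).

Step 1 — characteristic polynomial of 2×2 Sigma:
  det(Sigma - λI) = λ² - trace · λ + det = 0.
  trace = 19 + 4 = 23, det = 19·4 - (-3)² = 67.
Step 2 — discriminant:
  Δ = trace² - 4·det = 529 - 268 = 261.
Step 3 — eigenvalues:
  λ = (trace ± √Δ)/2 = (23 ± 16.1555)/2,
  λ_1 = 19.5777,  λ_2 = 3.4223.

Step 4 — unit eigenvector for λ_1: solve (Sigma - λ_1 I)v = 0. First row:
  (19 - 19.5777)·v_x + (-3)·v_y = 0, i.e. (-0.5777)·v_x + (-3)·v_y = 0,
  so v ∝ (b, λ_1 - a) = (-3, 0.5777); multiply by -1 so the first entry is positive: u = (3, -0.5777).
  ||u|| = √((3)² + (-0.5777)²) = √(9.3338) ≈ 3.0551,
  v_1 = u/||u|| ≈ (0.982, -0.1891) (||v_1|| = 1).

λ_1 = 19.5777,  λ_2 = 3.4223;  v_1 ≈ (0.982, -0.1891)


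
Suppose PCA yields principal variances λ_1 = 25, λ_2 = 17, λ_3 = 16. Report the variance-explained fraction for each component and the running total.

Step 1 — total variance = trace(Sigma) = Σ λ_i = 25 + 17 + 16 = 58.

Step 2 — fraction explained by component i = λ_i / Σ λ:
  PC1: 25/58 = 0.431
  PC2: 17/58 = 0.2931
  PC3: 16/58 = 0.2759

Step 3 — cumulative fraction after k components = (λ_1 + ... + λ_k) / Σ λ:
  k = 1: 25/58 = 0.431
  k = 2: (25 + 17)/58 = 42/58 = 0.7241
  k = 3: (25 + 17 + 16)/58 = 58/58 = 1

Summary (fraction, with percent):

explained: PC1 0.431 (43.1%), PC2 0.2931 (29.31%), PC3 0.2759 (27.59%);  cumulative: 0.431, 0.7241, 1


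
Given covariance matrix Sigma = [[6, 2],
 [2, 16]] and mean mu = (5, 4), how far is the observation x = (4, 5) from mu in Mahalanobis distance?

Step 1 — centre the observation: (x - mu) = (-1, 1).

Step 2 — invert Sigma. det(Sigma) = 6·16 - (2)² = 92.
  Sigma^{-1} = (1/det) · [[d, -b], [-b, a]] = [[0.1739, -0.0217],
 [-0.0217, 0.0652]].

Step 3 — form the quadratic (x - mu)^T · Sigma^{-1} · (x - mu):
  Sigma^{-1} · (x - mu) = (-0.1957, 0.087).
  (x - mu)^T · [Sigma^{-1} · (x - mu)] = (-1)·(-0.1957) + (1)·(0.087) = 0.2826.

Step 4 — take square root: d = √(0.2826) ≈ 0.5316.

d(x, mu) = √(0.2826) ≈ 0.5316


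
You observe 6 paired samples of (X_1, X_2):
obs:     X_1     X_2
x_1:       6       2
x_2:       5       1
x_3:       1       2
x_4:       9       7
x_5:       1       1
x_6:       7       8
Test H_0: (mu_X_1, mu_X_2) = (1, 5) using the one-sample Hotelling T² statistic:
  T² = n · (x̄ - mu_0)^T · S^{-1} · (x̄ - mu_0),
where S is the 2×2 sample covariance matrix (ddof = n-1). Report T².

Step 1 — sample mean vector:
  mean(X_1) = (6 + 5 + 1 + 9 + 1 + 7) / 6 = 29/6 = 4.8333
  mean(X_2) = (2 + 1 + 2 + 7 + 1 + 8) / 6 = 21/6 = 3.5
  x̄ = (4.8333, 3.5),  deviation x̄ - mu_0 = (4.8333, 3.5) - (1, 5) = (3.8333, -1.5).

Step 2 — sample covariance matrix, S[i,j] = (1/(n-1)) · Σ_k (x_{k,i} - mean_i) · (x_{k,j} - mean_j), divisor n-1 = 5:
  S[X_1,X_1] = ((1.1667)·(1.1667) + (0.1667)·(0.1667) + (-3.8333)·(-3.8333) + (4.1667)·(4.1667) + (-3.8333)·(-3.8333) + (2.1667)·(2.1667)) / 5 = 52.8333/5 = 10.5667
  S[X_1,X_2] = ((1.1667)·(-1.5) + (0.1667)·(-2.5) + (-3.8333)·(-1.5) + (4.1667)·(3.5) + (-3.8333)·(-2.5) + (2.1667)·(4.5)) / 5 = 37.5/5 = 7.5
  S[X_2,X_2] = ((-1.5)·(-1.5) + (-2.5)·(-2.5) + (-1.5)·(-1.5) + (3.5)·(3.5) + (-2.5)·(-2.5) + (4.5)·(4.5)) / 5 = 49.5/5 = 9.9
  S = [[10.5667, 7.5],
 [7.5, 9.9]].

Step 3 — invert S. det(S) = 10.5667·9.9 - (7.5)² = 48.36.
  S^{-1} = (1/det) · [[d, -b], [-b, a]] = [[0.2047, -0.1551],
 [-0.1551, 0.2185]].

Step 4 — quadratic form (x̄ - mu_0)^T · S^{-1} · (x̄ - mu_0):
  S^{-1} · (x̄ - mu_0) = (1.0174, -0.9222),
  (x̄ - mu_0)^T · [...] = (3.8333)·(1.0174) + (-1.5)·(-0.9222) = 5.2833.

Step 5 — scale by n: T² = 6 · 5.2833 = 31.6998.

T² ≈ 31.6998


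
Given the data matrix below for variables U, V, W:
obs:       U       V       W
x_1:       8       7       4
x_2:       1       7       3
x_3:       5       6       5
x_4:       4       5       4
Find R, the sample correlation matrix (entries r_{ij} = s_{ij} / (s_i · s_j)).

Step 1 — column means:
  mean(U) = (8 + 1 + 5 + 4) / 4 = 18/4 = 4.5
  mean(V) = (7 + 7 + 6 + 5) / 4 = 25/4 = 6.25
  mean(W) = (4 + 3 + 5 + 4) / 4 = 16/4 = 4

Step 2 — sample variances and covariances s[i,j] = (1/(n-1)) · Σ_k (x_{k,i} - mean_i) · (x_{k,j} - mean_j), with n-1 = 3:
  s[U,U] = ((3.5)·(3.5) + (-3.5)·(-3.5) + (0.5)·(0.5) + (-0.5)·(-0.5)) / 3 = 25/3 = 8.3333
  s[U,V] = ((3.5)·(0.75) + (-3.5)·(0.75) + (0.5)·(-0.25) + (-0.5)·(-1.25)) / 3 = 0.5/3 = 0.1667
  s[U,W] = ((3.5)·(0) + (-3.5)·(-1) + (0.5)·(1) + (-0.5)·(0)) / 3 = 4/3 = 1.3333
  s[V,V] = ((0.75)·(0.75) + (0.75)·(0.75) + (-0.25)·(-0.25) + (-1.25)·(-1.25)) / 3 = 2.75/3 = 0.9167
  s[V,W] = ((0.75)·(0) + (0.75)·(-1) + (-0.25)·(1) + (-1.25)·(0)) / 3 = -1/3 = -0.3333
  s[W,W] = ((0)·(0) + (-1)·(-1) + (1)·(1) + (0)·(0)) / 3 = 2/3 = 0.6667
  Sample standard deviations s_i = √(s[i,i]):
  s(U) = √(8.3333) = 2.8868
  s(V) = √(0.9167) = 0.9574
  s(W) = √(0.6667) = 0.8165

Step 3 — r_{ij} = s_{ij} / (s_i · s_j):
  r[U,U] = 1 (diagonal).
  r[U,V] = 0.1667 / (2.8868 · 0.9574) = 0.1667 / 2.7639 = 0.0603
  r[U,W] = 1.3333 / (2.8868 · 0.8165) = 1.3333 / 2.357 = 0.5657
  r[V,V] = 1 (diagonal).
  r[V,W] = -0.3333 / (0.9574 · 0.8165) = -0.3333 / 0.7817 = -0.4264
  r[W,W] = 1 (diagonal).

R is symmetric with unit diagonal. Assembling:

R = [[1, 0.0603, 0.5657],
 [0.0603, 1, -0.4264],
 [0.5657, -0.4264, 1]]


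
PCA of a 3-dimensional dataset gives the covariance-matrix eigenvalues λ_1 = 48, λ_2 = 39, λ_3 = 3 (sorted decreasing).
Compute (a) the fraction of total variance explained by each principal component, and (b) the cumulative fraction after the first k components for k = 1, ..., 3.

Step 1 — total variance = trace(Sigma) = Σ λ_i = 48 + 39 + 3 = 90.

Step 2 — fraction explained by component i = λ_i / Σ λ:
  PC1: 48/90 = 0.5333
  PC2: 39/90 = 0.4333
  PC3: 3/90 = 0.0333

Step 3 — cumulative fraction after k components = (λ_1 + ... + λ_k) / Σ λ:
  k = 1: 48/90 = 0.5333
  k = 2: (48 + 39)/90 = 87/90 = 0.9667
  k = 3: (48 + 39 + 3)/90 = 90/90 = 1

Summary (fraction, with percent):

explained: PC1 0.5333 (53.33%), PC2 0.4333 (43.33%), PC3 0.0333 (3.33%);  cumulative: 0.5333, 0.9667, 1


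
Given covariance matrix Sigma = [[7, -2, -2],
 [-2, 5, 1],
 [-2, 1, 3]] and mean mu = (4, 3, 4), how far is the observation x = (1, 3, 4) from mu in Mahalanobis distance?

Step 1 — centre the observation: (x - mu) = (-3, 0, 0).

Step 2 — invert Sigma (cofactor / det for 3×3, or solve directly):
  Sigma^{-1} = [[0.1892, 0.0541, 0.1081],
 [0.0541, 0.2297, -0.0405],
 [0.1081, -0.0405, 0.4189]].

Step 3 — form the quadratic (x - mu)^T · Sigma^{-1} · (x - mu):
  Sigma^{-1} · (x - mu) = (-0.5676, -0.1622, -0.3243).
  (x - mu)^T · [Sigma^{-1} · (x - mu)] = (-3)·(-0.5676) + (0)·(-0.1622) + (0)·(-0.3243) = 1.7027.

Step 4 — take square root: d = √(1.7027) ≈ 1.3049.

d(x, mu) = √(1.7027) ≈ 1.3049


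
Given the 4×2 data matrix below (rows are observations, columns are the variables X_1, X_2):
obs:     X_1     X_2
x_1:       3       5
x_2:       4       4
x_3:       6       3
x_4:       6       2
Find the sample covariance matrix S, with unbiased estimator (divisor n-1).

Step 1 — column means:
  mean(X_1) = (3 + 4 + 6 + 6) / 4 = 19/4 = 4.75
  mean(X_2) = (5 + 4 + 3 + 2) / 4 = 14/4 = 3.5

Step 2 — sample covariance S[i,j] = (1/(n-1)) · Σ_k (x_{k,i} - mean_i) · (x_{k,j} - mean_j), with n-1 = 3.
  S[X_1,X_1] = ((-1.75)·(-1.75) + (-0.75)·(-0.75) + (1.25)·(1.25) + (1.25)·(1.25)) / 3 = 6.75/3 = 2.25
  S[X_1,X_2] = ((-1.75)·(1.5) + (-0.75)·(0.5) + (1.25)·(-0.5) + (1.25)·(-1.5)) / 3 = -5.5/3 = -1.8333
  S[X_2,X_2] = ((1.5)·(1.5) + (0.5)·(0.5) + (-0.5)·(-0.5) + (-1.5)·(-1.5)) / 3 = 5/3 = 1.6667

S is symmetric (S[j,i] = S[i,j]). Assembling:

S = [[2.25, -1.8333],
 [-1.8333, 1.6667]]


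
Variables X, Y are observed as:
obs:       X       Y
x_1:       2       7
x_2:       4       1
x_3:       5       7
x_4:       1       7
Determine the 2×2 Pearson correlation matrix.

Step 1 — column means:
  mean(X) = (2 + 4 + 5 + 1) / 4 = 12/4 = 3
  mean(Y) = (7 + 1 + 7 + 7) / 4 = 22/4 = 5.5

Step 2 — sample variances and covariances s[i,j] = (1/(n-1)) · Σ_k (x_{k,i} - mean_i) · (x_{k,j} - mean_j), with n-1 = 3:
  s[X,X] = ((-1)·(-1) + (1)·(1) + (2)·(2) + (-2)·(-2)) / 3 = 10/3 = 3.3333
  s[X,Y] = ((-1)·(1.5) + (1)·(-4.5) + (2)·(1.5) + (-2)·(1.5)) / 3 = -6/3 = -2
  s[Y,Y] = ((1.5)·(1.5) + (-4.5)·(-4.5) + (1.5)·(1.5) + (1.5)·(1.5)) / 3 = 27/3 = 9
  Sample standard deviations s_i = √(s[i,i]):
  s(X) = √(3.3333) = 1.8257
  s(Y) = √(9) = 3

Step 3 — r_{ij} = s_{ij} / (s_i · s_j):
  r[X,X] = 1 (diagonal).
  r[X,Y] = -2 / (1.8257 · 3) = -2 / 5.4772 = -0.3651
  r[Y,Y] = 1 (diagonal).

R is symmetric with unit diagonal. Assembling:

R = [[1, -0.3651],
 [-0.3651, 1]]


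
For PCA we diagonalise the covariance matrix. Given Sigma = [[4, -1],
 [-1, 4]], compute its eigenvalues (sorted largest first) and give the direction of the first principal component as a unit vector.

Step 1 — characteristic polynomial of 2×2 Sigma:
  det(Sigma - λI) = λ² - trace · λ + det = 0.
  trace = 4 + 4 = 8, det = 4·4 - (-1)² = 15.
Step 2 — discriminant:
  Δ = trace² - 4·det = 64 - 60 = 4.
Step 3 — eigenvalues:
  λ = (trace ± √Δ)/2 = (8 ± 2)/2,
  λ_1 = 5,  λ_2 = 3.

Step 4 — unit eigenvector for λ_1: solve (Sigma - λ_1 I)v = 0. First row:
  (4 - 5)·v_x + (-1)·v_y = 0, i.e. (-1)·v_x + (-1)·v_y = 0,
  so v ∝ (b, λ_1 - a) = (-1, 1); multiply by -1 so the first entry is positive: u = (1, -1).
  ||u|| = √((1)² + (-1)²) = √(2) ≈ 1.4142,
  v_1 = u/||u|| ≈ (0.7071, -0.7071) (||v_1|| = 1).

λ_1 = 5,  λ_2 = 3;  v_1 ≈ (0.7071, -0.7071)


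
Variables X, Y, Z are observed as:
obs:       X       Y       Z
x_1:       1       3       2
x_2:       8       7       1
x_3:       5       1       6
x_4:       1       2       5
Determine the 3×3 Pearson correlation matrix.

Step 1 — column means:
  mean(X) = (1 + 8 + 5 + 1) / 4 = 15/4 = 3.75
  mean(Y) = (3 + 7 + 1 + 2) / 4 = 13/4 = 3.25
  mean(Z) = (2 + 1 + 6 + 5) / 4 = 14/4 = 3.5

Step 2 — sample variances and covariances s[i,j] = (1/(n-1)) · Σ_k (x_{k,i} - mean_i) · (x_{k,j} - mean_j), with n-1 = 3:
  s[X,X] = ((-2.75)·(-2.75) + (4.25)·(4.25) + (1.25)·(1.25) + (-2.75)·(-2.75)) / 3 = 34.75/3 = 11.5833
  s[X,Y] = ((-2.75)·(-0.25) + (4.25)·(3.75) + (1.25)·(-2.25) + (-2.75)·(-1.25)) / 3 = 17.25/3 = 5.75
  s[X,Z] = ((-2.75)·(-1.5) + (4.25)·(-2.5) + (1.25)·(2.5) + (-2.75)·(1.5)) / 3 = -7.5/3 = -2.5
  s[Y,Y] = ((-0.25)·(-0.25) + (3.75)·(3.75) + (-2.25)·(-2.25) + (-1.25)·(-1.25)) / 3 = 20.75/3 = 6.9167
  s[Y,Z] = ((-0.25)·(-1.5) + (3.75)·(-2.5) + (-2.25)·(2.5) + (-1.25)·(1.5)) / 3 = -16.5/3 = -5.5
  s[Z,Z] = ((-1.5)·(-1.5) + (-2.5)·(-2.5) + (2.5)·(2.5) + (1.5)·(1.5)) / 3 = 17/3 = 5.6667
  Sample standard deviations s_i = √(s[i,i]):
  s(X) = √(11.5833) = 3.4034
  s(Y) = √(6.9167) = 2.63
  s(Z) = √(5.6667) = 2.3805

Step 3 — r_{ij} = s_{ij} / (s_i · s_j):
  r[X,X] = 1 (diagonal).
  r[X,Y] = 5.75 / (3.4034 · 2.63) = 5.75 / 8.9509 = 0.6424
  r[X,Z] = -2.5 / (3.4034 · 2.3805) = -2.5 / 8.1018 = -0.3086
  r[Y,Y] = 1 (diagonal).
  r[Y,Z] = -5.5 / (2.63 · 2.3805) = -5.5 / 6.2605 = -0.8785
  r[Z,Z] = 1 (diagonal).

R is symmetric with unit diagonal. Assembling:

R = [[1, 0.6424, -0.3086],
 [0.6424, 1, -0.8785],
 [-0.3086, -0.8785, 1]]


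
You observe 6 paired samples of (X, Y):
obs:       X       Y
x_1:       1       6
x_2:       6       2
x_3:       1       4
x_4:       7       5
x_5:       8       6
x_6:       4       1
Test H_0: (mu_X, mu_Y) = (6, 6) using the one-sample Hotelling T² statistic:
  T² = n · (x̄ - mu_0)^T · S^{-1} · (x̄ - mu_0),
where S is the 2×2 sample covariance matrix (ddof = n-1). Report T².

Step 1 — sample mean vector:
  mean(X) = (1 + 6 + 1 + 7 + 8 + 4) / 6 = 27/6 = 4.5
  mean(Y) = (6 + 2 + 4 + 5 + 6 + 1) / 6 = 24/6 = 4
  x̄ = (4.5, 4),  deviation x̄ - mu_0 = (4.5, 4) - (6, 6) = (-1.5, -2).

Step 2 — sample covariance matrix, S[i,j] = (1/(n-1)) · Σ_k (x_{k,i} - mean_i) · (x_{k,j} - mean_j), divisor n-1 = 5:
  S[X,X] = ((-3.5)·(-3.5) + (1.5)·(1.5) + (-3.5)·(-3.5) + (2.5)·(2.5) + (3.5)·(3.5) + (-0.5)·(-0.5)) / 5 = 45.5/5 = 9.1
  S[X,Y] = ((-3.5)·(2) + (1.5)·(-2) + (-3.5)·(0) + (2.5)·(1) + (3.5)·(2) + (-0.5)·(-3)) / 5 = 1/5 = 0.2
  S[Y,Y] = ((2)·(2) + (-2)·(-2) + (0)·(0) + (1)·(1) + (2)·(2) + (-3)·(-3)) / 5 = 22/5 = 4.4
  S = [[9.1, 0.2],
 [0.2, 4.4]].

Step 3 — invert S. det(S) = 9.1·4.4 - (0.2)² = 40.
  S^{-1} = (1/det) · [[d, -b], [-b, a]] = [[0.11, -0.005],
 [-0.005, 0.2275]].

Step 4 — quadratic form (x̄ - mu_0)^T · S^{-1} · (x̄ - mu_0):
  S^{-1} · (x̄ - mu_0) = (-0.155, -0.4475),
  (x̄ - mu_0)^T · [...] = (-1.5)·(-0.155) + (-2)·(-0.4475) = 1.1275.

Step 5 — scale by n: T² = 6 · 1.1275 = 6.765.

T² ≈ 6.765


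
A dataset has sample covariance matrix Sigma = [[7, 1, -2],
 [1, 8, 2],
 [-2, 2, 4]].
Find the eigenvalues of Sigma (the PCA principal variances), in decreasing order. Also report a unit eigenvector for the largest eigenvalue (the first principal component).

Step 1 — characteristic polynomial p(λ) = det(λI - Sigma) = λ³ - tr·λ² + c_1·λ - det, where tr = trace, c_1 = sum of the principal 2×2 minors, det = det(Sigma):
  tr = 7 + 8 + 4 = 19,
  c_1 = (7·8 - (1)²) + (7·4 - (-2)²) + (8·4 - (2)²) = 55 + 24 + 28 = 107,
  det = 7·(8·4 - (2)²) - (1)·((1)·4 - (2)·(-2)) + (-2)·((1)·(2) - 8·(-2)) = 7·(28) - (1)·(8) + (-2)·(18) = 152.
  So p(λ) = λ³ - 19λ² + 107λ - 152.
Step 2 — look for an integer root (rational root theorem: any rational root is an integer divisor of 152). Testing λ = 8:
  p(8) = 512 - 1216 + 856 - 152 = 0  ✓
  Dividing out (λ - 8): p(λ) = (λ - 8)(λ² - 11λ + 19).
Step 3 — remaining eigenvalues from the quadratic λ² - 11λ + 19 = 0:
  Δ = 11² - 4·19 = 121 - 76 = 45,  λ = (11 ± √45)/2 = (11 ± 6.7082)/2 ≈ 8.8541 or 2.1459.
  Sorted: λ_1 = 8.8541,  λ_2 = 8,  λ_3 = 2.1459  (check: sum = 19 = tr ✓).

Step 4 — unit eigenvector for λ_1 ≈ 8.8541: v spans the null space of (Sigma - λ_1 I), whose rows are
  r_1 = (-1.8541, 1, -2),  r_2 = (1, -0.8541, 2),  r_3 = (-2, 2, -4.8541).
  v is orthogonal to every row, so take v ∝ r_1 × r_2 = ((1)·(2) - (-2)·(-0.8541), (-2)·(1) - (-1.8541)·(2), (-1.8541)·(-0.8541) - (1)·(1)) ≈ (0.2918, 1.7082, 0.5836).
  Let u = (0.2918, 1.7082, 0.5836).
  ||u|| = √((0.2918)² + (1.7082)² + (0.5836)²) = √(3.3437) ≈ 1.8286,  v_1 = u/||u|| ≈ (0.1596, 0.9342, 0.3192) (||v_1|| = 1).

λ_1 = 8.8541,  λ_2 = 8,  λ_3 = 2.1459;  v_1 ≈ (0.1596, 0.9342, 0.3192)


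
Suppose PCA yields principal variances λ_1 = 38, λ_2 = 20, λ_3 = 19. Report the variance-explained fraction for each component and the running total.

Step 1 — total variance = trace(Sigma) = Σ λ_i = 38 + 20 + 19 = 77.

Step 2 — fraction explained by component i = λ_i / Σ λ:
  PC1: 38/77 = 0.4935
  PC2: 20/77 = 0.2597
  PC3: 19/77 = 0.2468

Step 3 — cumulative fraction after k components = (λ_1 + ... + λ_k) / Σ λ:
  k = 1: 38/77 = 0.4935
  k = 2: (38 + 20)/77 = 58/77 = 0.7532
  k = 3: (38 + 20 + 19)/77 = 77/77 = 1

Summary (fraction, with percent):

explained: PC1 0.4935 (49.35%), PC2 0.2597 (25.97%), PC3 0.2468 (24.68%);  cumulative: 0.4935, 0.7532, 1


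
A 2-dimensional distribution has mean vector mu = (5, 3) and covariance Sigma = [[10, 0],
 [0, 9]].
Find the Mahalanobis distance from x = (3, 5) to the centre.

Step 1 — centre the observation: (x - mu) = (-2, 2).

Step 2 — invert Sigma. det(Sigma) = 10·9 - (0)² = 90.
  Sigma^{-1} = (1/det) · [[d, -b], [-b, a]] = [[0.1, 0],
 [0, 0.1111]].

Step 3 — form the quadratic (x - mu)^T · Sigma^{-1} · (x - mu):
  Sigma^{-1} · (x - mu) = (-0.2, 0.2222).
  (x - mu)^T · [Sigma^{-1} · (x - mu)] = (-2)·(-0.2) + (2)·(0.2222) = 0.8444.

Step 4 — take square root: d = √(0.8444) ≈ 0.9189.

d(x, mu) = √(0.8444) ≈ 0.9189


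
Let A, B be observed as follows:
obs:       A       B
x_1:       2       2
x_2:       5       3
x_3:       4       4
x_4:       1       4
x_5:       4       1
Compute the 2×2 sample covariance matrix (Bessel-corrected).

Step 1 — column means:
  mean(A) = (2 + 5 + 4 + 1 + 4) / 5 = 16/5 = 3.2
  mean(B) = (2 + 3 + 4 + 4 + 1) / 5 = 14/5 = 2.8

Step 2 — sample covariance S[i,j] = (1/(n-1)) · Σ_k (x_{k,i} - mean_i) · (x_{k,j} - mean_j), with n-1 = 4.
  S[A,A] = ((-1.2)·(-1.2) + (1.8)·(1.8) + (0.8)·(0.8) + (-2.2)·(-2.2) + (0.8)·(0.8)) / 4 = 10.8/4 = 2.7
  S[A,B] = ((-1.2)·(-0.8) + (1.8)·(0.2) + (0.8)·(1.2) + (-2.2)·(1.2) + (0.8)·(-1.8)) / 4 = -1.8/4 = -0.45
  S[B,B] = ((-0.8)·(-0.8) + (0.2)·(0.2) + (1.2)·(1.2) + (1.2)·(1.2) + (-1.8)·(-1.8)) / 4 = 6.8/4 = 1.7

S is symmetric (S[j,i] = S[i,j]). Assembling:

S = [[2.7, -0.45],
 [-0.45, 1.7]]


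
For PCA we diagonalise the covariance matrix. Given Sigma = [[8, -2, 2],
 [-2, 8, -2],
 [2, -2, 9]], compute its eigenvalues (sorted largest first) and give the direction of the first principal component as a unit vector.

Step 1 — characteristic polynomial p(λ) = det(λI - Sigma) = λ³ - tr·λ² + c_1·λ - det, where tr = trace, c_1 = sum of the principal 2×2 minors, det = det(Sigma):
  tr = 8 + 8 + 9 = 25,
  c_1 = (8·8 - (-2)²) + (8·9 - (2)²) + (8·9 - (-2)²) = 60 + 68 + 68 = 196,
  det = 8·(8·9 - (-2)²) - (-2)·((-2)·9 - (-2)·(2)) + (2)·((-2)·(-2) - 8·(2)) = 8·(68) - (-2)·(-14) + (2)·(-12) = 492.
  So p(λ) = λ³ - 25λ² + 196λ - 492.
Step 2 — look for an integer root (rational root theorem: any rational root is an integer divisor of 492). Testing λ = 6:
  p(6) = 216 - 900 + 1176 - 492 = 0  ✓
  Dividing out (λ - 6): p(λ) = (λ - 6)(λ² - 19λ + 82).
Step 3 — remaining eigenvalues from the quadratic λ² - 19λ + 82 = 0:
  Δ = 19² - 4·82 = 361 - 328 = 33,  λ = (19 ± √33)/2 = (19 ± 5.7446)/2 ≈ 12.3723 or 6.6277.
  Sorted: λ_1 = 12.3723,  λ_2 = 6.6277,  λ_3 = 6  (check: sum = 25 = tr ✓).

Step 4 — unit eigenvector for λ_1 ≈ 12.3723: v spans the null space of (Sigma - λ_1 I), whose rows are
  r_1 = (-4.3723, -2, 2),  r_2 = (-2, -4.3723, -2),  r_3 = (2, -2, -3.3723).
  v is orthogonal to every row, so take v ∝ r_1 × r_2 = ((-2)·(-2) - (2)·(-4.3723), (2)·(-2) - (-4.3723)·(-2), (-4.3723)·(-4.3723) - (-2)·(-2)) ≈ (12.7446, -12.7446, 15.1168).
  Let u = (12.7446, -12.7446, 15.1168).
  ||u|| = √((12.7446)² + (-12.7446)² + (15.1168)²) = √(553.3667) ≈ 23.5237,  v_1 = u/||u|| ≈ (0.5418, -0.5418, 0.6426) (||v_1|| = 1).

λ_1 = 12.3723,  λ_2 = 6.6277,  λ_3 = 6;  v_1 ≈ (0.5418, -0.5418, 0.6426)


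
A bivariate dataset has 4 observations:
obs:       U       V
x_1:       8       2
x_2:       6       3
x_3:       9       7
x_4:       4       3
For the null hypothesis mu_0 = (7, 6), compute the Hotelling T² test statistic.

Step 1 — sample mean vector:
  mean(U) = (8 + 6 + 9 + 4) / 4 = 27/4 = 6.75
  mean(V) = (2 + 3 + 7 + 3) / 4 = 15/4 = 3.75
  x̄ = (6.75, 3.75),  deviation x̄ - mu_0 = (6.75, 3.75) - (7, 6) = (-0.25, -2.25).

Step 2 — sample covariance matrix, S[i,j] = (1/(n-1)) · Σ_k (x_{k,i} - mean_i) · (x_{k,j} - mean_j), divisor n-1 = 3:
  S[U,U] = ((1.25)·(1.25) + (-0.75)·(-0.75) + (2.25)·(2.25) + (-2.75)·(-2.75)) / 3 = 14.75/3 = 4.9167
  S[U,V] = ((1.25)·(-1.75) + (-0.75)·(-0.75) + (2.25)·(3.25) + (-2.75)·(-0.75)) / 3 = 7.75/3 = 2.5833
  S[V,V] = ((-1.75)·(-1.75) + (-0.75)·(-0.75) + (3.25)·(3.25) + (-0.75)·(-0.75)) / 3 = 14.75/3 = 4.9167
  S = [[4.9167, 2.5833],
 [2.5833, 4.9167]].

Step 3 — invert S. det(S) = 4.9167·4.9167 - (2.5833)² = 17.5.
  S^{-1} = (1/det) · [[d, -b], [-b, a]] = [[0.281, -0.1476],
 [-0.1476, 0.281]].

Step 4 — quadratic form (x̄ - mu_0)^T · S^{-1} · (x̄ - mu_0):
  S^{-1} · (x̄ - mu_0) = (0.2619, -0.5952),
  (x̄ - mu_0)^T · [...] = (-0.25)·(0.2619) + (-2.25)·(-0.5952) = 1.2738.

Step 5 — scale by n: T² = 4 · 1.2738 = 5.0952.

T² ≈ 5.0952


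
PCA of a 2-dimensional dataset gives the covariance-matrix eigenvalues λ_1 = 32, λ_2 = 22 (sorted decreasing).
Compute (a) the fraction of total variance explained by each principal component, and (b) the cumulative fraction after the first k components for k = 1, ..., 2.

Step 1 — total variance = trace(Sigma) = Σ λ_i = 32 + 22 = 54.

Step 2 — fraction explained by component i = λ_i / Σ λ:
  PC1: 32/54 = 0.5926
  PC2: 22/54 = 0.4074

Step 3 — cumulative fraction after k components = (λ_1 + ... + λ_k) / Σ λ:
  k = 1: 32/54 = 0.5926
  k = 2: (32 + 22)/54 = 54/54 = 1

Summary (fraction, with percent):

explained: PC1 0.5926 (59.26%), PC2 0.4074 (40.74%);  cumulative: 0.5926, 1
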